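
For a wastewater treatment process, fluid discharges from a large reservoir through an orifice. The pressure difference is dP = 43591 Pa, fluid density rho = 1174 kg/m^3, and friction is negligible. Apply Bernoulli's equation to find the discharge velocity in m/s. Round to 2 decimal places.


v = sqrt(2*dP/rho)
v = sqrt(2*43591/1174)
v = sqrt(74.260647)
v = 8.62 m/s


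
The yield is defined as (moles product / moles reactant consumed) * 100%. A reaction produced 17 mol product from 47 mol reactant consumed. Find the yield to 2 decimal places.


Yield = (moles product / moles consumed) * 100%
Yield = (17 / 47) * 100
Yield = 0.3617 * 100
Yield = 36.17%


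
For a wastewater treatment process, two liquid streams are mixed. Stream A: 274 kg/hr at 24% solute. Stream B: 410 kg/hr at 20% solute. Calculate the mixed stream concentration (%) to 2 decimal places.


Mass balance on solute: F1*x1 + F2*x2 = F3*x3
F3 = F1 + F2 = 274 + 410 = 684 kg/hr
x3 = (F1*x1 + F2*x2)/F3
x3 = (274*0.24 + 410*0.2) / 684
x3 = 21.60%


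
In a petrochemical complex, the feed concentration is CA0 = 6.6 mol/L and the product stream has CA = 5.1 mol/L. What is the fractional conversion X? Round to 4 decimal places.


X = (CA0 - CA) / CA0
X = (6.6 - 5.1) / 6.6
X = 1.5 / 6.6
X = 0.2273


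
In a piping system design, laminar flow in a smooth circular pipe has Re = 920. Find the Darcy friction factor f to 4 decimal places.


f = 64 / Re
f = 64 / 920
f = 0.0696


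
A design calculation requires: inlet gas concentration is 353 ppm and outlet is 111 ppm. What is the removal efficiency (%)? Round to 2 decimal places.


Efficiency = (G_in - G_out) / G_in * 100%
Efficiency = (353 - 111) / 353 * 100
Efficiency = 242 / 353 * 100
Efficiency = 68.56%


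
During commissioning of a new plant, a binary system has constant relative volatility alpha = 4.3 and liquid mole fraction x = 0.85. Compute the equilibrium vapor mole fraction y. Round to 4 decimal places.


y = alpha*x / (1 + (alpha-1)*x)
y = 4.3*0.85 / (1 + (4.3-1)*0.85)
y = 3.655 / (1 + 2.805)
y = 3.655 / 3.805
y = 0.9606


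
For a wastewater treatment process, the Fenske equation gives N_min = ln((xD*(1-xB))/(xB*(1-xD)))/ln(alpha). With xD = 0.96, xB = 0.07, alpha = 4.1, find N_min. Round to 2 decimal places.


N_min = ln((xD*(1-xB))/(xB*(1-xD))) / ln(alpha)
Numerator inside ln: 0.8928 / 0.0028 = 318.857143
ln(318.857143) = 5.764743
ln(alpha) = ln(4.1) = 1.410987
N_min = 5.764743 / 1.410987 = 4.09


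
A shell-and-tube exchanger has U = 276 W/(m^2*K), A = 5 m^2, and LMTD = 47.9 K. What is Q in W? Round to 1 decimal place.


Q = U * A * LMTD
Q = 276 * 5 * 47.9
Q = 66102.0 W


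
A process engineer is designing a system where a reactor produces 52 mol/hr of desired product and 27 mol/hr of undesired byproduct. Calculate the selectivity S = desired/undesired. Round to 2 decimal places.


S = desired product rate / undesired product rate
S = 52 / 27
S = 1.93


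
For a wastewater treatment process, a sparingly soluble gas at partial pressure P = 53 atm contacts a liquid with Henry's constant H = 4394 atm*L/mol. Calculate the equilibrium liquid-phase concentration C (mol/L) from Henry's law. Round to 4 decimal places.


C = P / H
C = 53 / 4394
C = 0.0121 mol/L


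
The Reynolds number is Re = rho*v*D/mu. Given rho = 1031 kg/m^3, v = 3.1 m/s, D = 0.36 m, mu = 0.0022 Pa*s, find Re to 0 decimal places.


Re = rho * v * D / mu
Re = 1031 * 3.1 * 0.36 / 0.0022
Re = 1150.596 / 0.0022
Re = 522998


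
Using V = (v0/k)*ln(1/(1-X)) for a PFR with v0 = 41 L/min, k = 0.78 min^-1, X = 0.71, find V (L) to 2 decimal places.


V = (v0/k) * ln(1/(1-X))
V = (41/0.78) * ln(1/(1-0.71))
V = 52.564103 * ln(3.448276)
V = 52.564103 * 1.237874
V = 65.07 L


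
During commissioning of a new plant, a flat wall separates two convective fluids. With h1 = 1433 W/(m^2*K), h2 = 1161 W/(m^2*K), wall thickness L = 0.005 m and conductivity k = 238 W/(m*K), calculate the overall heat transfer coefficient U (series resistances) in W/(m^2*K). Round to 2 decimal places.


1/U = 1/h1 + L/k + 1/h2
1/U = 1/1433 + 0.005/238 + 1/1161
1/U = 0.0006978367 + 2.10084e-05 + 0.0008613264
1/U = 0.0015801715
U = 632.84 W/(m^2*K)


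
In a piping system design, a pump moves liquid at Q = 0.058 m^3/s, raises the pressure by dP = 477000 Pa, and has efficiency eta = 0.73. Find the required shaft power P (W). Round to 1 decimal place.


P = Q * dP / eta
P = 0.058 * 477000 / 0.73
P = 27666.0 / 0.73
P = 37898.6 W


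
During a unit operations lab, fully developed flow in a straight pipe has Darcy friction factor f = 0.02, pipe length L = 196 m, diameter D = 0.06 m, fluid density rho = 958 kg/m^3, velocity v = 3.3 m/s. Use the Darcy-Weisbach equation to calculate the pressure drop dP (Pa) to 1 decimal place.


dP = f * (L/D) * (rho*v^2/2)
dP = 0.02 * (196/0.06) * (958*3.3^2/2)
L/D = 3266.66666667
rho*v^2/2 = 958*10.89/2 = 5216.31
dP = 0.02 * 3266.66666667 * 5216.31
dP = 340798.9 Pa


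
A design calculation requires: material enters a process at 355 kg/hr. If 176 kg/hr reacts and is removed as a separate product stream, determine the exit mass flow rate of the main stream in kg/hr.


Steady-state mass balance on the main outlet: F_out = F_in - F_removed
F_out = 355 - 176
F_out = 179 kg/hr


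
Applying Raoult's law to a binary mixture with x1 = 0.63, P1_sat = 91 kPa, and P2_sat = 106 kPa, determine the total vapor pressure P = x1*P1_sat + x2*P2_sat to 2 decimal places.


P = x1*P1_sat + x2*P2_sat
x2 = 1 - x1 = 1 - 0.63 = 0.37
P = 0.63*91 + 0.37*106
P = 57.33 + 39.22
P = 96.55 kPa


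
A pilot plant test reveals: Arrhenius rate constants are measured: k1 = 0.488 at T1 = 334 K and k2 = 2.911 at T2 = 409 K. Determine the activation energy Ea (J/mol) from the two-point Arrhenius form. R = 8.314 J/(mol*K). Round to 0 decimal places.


Ea = R * ln(k2/k1) / (1/T1 - 1/T2)
ln(k2/k1) = ln(2.911/0.488) = 1.7859365
1/T1 - 1/T2 = 1/334 - 1/409 = 0.000549024201
Ea = 8.314 * 1.7859365 / 0.000549024201
Ea = 27045 J/mol


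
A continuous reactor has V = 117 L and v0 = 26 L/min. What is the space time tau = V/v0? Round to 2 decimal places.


tau = V / v0
tau = 117 / 26
tau = 4.50 min


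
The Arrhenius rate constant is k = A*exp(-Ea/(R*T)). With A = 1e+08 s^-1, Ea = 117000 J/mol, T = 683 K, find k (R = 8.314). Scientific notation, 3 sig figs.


k = A * exp(-Ea/(R*T))
k = 1e+08 * exp(-117000 / (8.314 * 683))
k = 1e+08 * exp(-20.604171)
k = 1.13e-01


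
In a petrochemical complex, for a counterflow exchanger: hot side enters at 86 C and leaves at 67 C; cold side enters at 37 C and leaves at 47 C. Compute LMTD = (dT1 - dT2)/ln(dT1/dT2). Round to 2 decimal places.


dT1 = Th_in - Tc_out = 86 - 47 = 39
dT2 = Th_out - Tc_in = 67 - 37 = 30
LMTD = (dT1 - dT2) / ln(dT1/dT2)
LMTD = (39 - 30) / ln(39/30)
LMTD = 34.30 K


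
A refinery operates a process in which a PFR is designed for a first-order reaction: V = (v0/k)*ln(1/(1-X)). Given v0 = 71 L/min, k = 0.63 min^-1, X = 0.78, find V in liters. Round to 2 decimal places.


V = (v0/k) * ln(1/(1-X))
V = (71/0.63) * ln(1/(1-0.78))
V = 112.698413 * ln(4.545455)
V = 112.698413 * 1.514128
V = 170.64 L


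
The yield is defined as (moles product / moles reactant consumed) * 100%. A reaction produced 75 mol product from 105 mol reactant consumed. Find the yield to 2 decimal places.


Yield = (moles product / moles consumed) * 100%
Yield = (75 / 105) * 100
Yield = 0.7143 * 100
Yield = 71.43%


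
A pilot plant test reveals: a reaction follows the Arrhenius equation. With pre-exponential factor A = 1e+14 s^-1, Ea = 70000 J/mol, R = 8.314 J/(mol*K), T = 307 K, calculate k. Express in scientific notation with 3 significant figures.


k = A * exp(-Ea/(R*T))
k = 1e+14 * exp(-70000 / (8.314 * 307))
k = 1e+14 * exp(-27.42519)
k = 1.23e+02


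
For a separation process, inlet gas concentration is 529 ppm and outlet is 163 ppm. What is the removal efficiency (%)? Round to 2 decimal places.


Efficiency = (G_in - G_out) / G_in * 100%
Efficiency = (529 - 163) / 529 * 100
Efficiency = 366 / 529 * 100
Efficiency = 69.19%


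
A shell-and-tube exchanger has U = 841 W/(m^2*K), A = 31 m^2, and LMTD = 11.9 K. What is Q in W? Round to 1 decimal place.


Q = U * A * LMTD
Q = 841 * 31 * 11.9
Q = 310244.9 W


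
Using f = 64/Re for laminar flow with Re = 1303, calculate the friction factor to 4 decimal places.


f = 64 / Re
f = 64 / 1303
f = 0.0491


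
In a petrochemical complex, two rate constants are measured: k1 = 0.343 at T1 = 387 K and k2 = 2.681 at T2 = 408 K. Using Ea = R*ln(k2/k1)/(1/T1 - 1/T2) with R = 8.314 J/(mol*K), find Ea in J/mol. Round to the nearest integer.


Ea = R * ln(k2/k1) / (1/T1 - 1/T2)
ln(k2/k1) = ln(2.681/0.343) = 2.0562147
1/T1 - 1/T2 = 1/387 - 1/408 = 0.000132998936
Ea = 8.314 * 2.0562147 / 0.000132998936
Ea = 128538 J/mol


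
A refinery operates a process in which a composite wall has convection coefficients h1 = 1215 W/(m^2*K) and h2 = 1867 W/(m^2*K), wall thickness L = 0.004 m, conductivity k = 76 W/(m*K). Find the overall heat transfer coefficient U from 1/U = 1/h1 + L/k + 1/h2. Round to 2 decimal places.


1/U = 1/h1 + L/k + 1/h2
1/U = 1/1215 + 0.004/76 + 1/1867
1/U = 0.0008230453 + 5.26316e-05 + 0.0005356186
1/U = 0.0014112955
U = 708.57 W/(m^2*K)


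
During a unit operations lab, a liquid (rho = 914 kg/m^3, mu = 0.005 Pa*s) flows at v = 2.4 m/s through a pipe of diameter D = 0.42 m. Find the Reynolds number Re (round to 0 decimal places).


Re = rho * v * D / mu
Re = 914 * 2.4 * 0.42 / 0.005
Re = 921.312 / 0.005
Re = 184262


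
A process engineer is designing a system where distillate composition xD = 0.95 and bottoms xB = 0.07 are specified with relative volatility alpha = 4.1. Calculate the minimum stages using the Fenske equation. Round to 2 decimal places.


N_min = ln((xD*(1-xB))/(xB*(1-xD))) / ln(alpha)
Numerator inside ln: 0.8835 / 0.0035 = 252.428571
ln(252.428571) = 5.531128
ln(alpha) = ln(4.1) = 1.410987
N_min = 5.531128 / 1.410987 = 3.92


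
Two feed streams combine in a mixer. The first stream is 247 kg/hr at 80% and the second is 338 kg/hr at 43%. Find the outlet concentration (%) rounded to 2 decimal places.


Mass balance on solute: F1*x1 + F2*x2 = F3*x3
F3 = F1 + F2 = 247 + 338 = 585 kg/hr
x3 = (F1*x1 + F2*x2)/F3
x3 = (247*0.8 + 338*0.43) / 585
x3 = 58.62%


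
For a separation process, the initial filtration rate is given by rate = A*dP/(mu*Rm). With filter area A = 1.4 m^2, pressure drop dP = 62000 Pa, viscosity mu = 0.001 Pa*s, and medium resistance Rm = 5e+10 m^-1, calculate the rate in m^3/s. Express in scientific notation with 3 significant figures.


rate = A * dP / (mu * Rm)
rate = 1.4 * 62000 / (0.001 * 5e+10)
rate = 86800.0 / 5.000e+07
rate = 1.74e-03 m^3/s


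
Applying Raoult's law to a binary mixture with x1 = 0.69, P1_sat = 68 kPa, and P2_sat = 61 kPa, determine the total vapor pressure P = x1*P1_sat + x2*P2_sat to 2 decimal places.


P = x1*P1_sat + x2*P2_sat
x2 = 1 - x1 = 1 - 0.69 = 0.31
P = 0.69*68 + 0.31*61
P = 46.92 + 18.91
P = 65.83 kPa


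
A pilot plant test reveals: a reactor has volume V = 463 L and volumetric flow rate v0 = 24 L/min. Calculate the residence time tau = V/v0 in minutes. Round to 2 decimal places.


tau = V / v0
tau = 463 / 24
tau = 19.29 min


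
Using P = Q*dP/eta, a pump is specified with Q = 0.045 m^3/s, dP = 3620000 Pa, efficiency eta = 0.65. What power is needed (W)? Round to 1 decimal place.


P = Q * dP / eta
P = 0.045 * 3620000 / 0.65
P = 162900.0 / 0.65
P = 250615.4 W


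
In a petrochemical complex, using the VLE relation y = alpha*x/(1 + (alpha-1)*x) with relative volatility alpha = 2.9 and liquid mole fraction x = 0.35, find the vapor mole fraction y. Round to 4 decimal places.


y = alpha*x / (1 + (alpha-1)*x)
y = 2.9*0.35 / (1 + (2.9-1)*0.35)
y = 1.015 / (1 + 0.665)
y = 1.015 / 1.665
y = 0.6096


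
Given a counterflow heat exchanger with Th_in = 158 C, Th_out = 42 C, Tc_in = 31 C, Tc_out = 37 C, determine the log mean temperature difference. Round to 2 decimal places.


dT1 = Th_in - Tc_out = 158 - 37 = 121
dT2 = Th_out - Tc_in = 42 - 31 = 11
LMTD = (dT1 - dT2) / ln(dT1/dT2)
LMTD = (121 - 11) / ln(121/11)
LMTD = 45.87 K


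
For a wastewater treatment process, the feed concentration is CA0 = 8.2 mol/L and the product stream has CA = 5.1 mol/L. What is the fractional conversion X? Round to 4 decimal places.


X = (CA0 - CA) / CA0
X = (8.2 - 5.1) / 8.2
X = 3.1 / 8.2
X = 0.3780


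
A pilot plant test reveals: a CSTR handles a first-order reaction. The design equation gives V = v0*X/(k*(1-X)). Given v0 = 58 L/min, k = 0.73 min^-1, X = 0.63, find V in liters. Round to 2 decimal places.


V = v0 * X / (k * (1 - X))
V = 58 * 0.63 / (0.73 * (1 - 0.63))
V = 36.54 / (0.73 * 0.37)
V = 36.54 / 0.2701
V = 135.28 L


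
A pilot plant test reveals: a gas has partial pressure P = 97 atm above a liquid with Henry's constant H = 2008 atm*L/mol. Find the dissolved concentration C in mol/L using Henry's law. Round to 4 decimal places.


C = P / H
C = 97 / 2008
C = 0.0483 mol/L


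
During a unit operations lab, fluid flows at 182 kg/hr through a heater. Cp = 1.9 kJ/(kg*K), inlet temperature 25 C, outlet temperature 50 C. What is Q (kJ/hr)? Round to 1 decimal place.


Q = m_dot * Cp * (T2 - T1)
Q = 182 * 1.9 * (50 - 25)
Q = 182 * 1.9 * 25
Q = 8645.0 kJ/hr


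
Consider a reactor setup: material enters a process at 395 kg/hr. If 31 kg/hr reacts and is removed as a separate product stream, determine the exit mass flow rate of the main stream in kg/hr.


Steady-state mass balance on the main outlet: F_out = F_in - F_removed
F_out = 395 - 31
F_out = 364 kg/hr


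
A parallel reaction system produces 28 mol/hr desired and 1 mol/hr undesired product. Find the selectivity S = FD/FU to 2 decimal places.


S = desired product rate / undesired product rate
S = 28 / 1
S = 28.00


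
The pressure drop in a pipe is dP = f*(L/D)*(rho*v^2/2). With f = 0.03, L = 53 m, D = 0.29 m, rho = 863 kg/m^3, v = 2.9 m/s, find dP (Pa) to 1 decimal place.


dP = f * (L/D) * (rho*v^2/2)
dP = 0.03 * (53/0.29) * (863*2.9^2/2)
L/D = 182.75862069
rho*v^2/2 = 863*8.41/2 = 3628.915
dP = 0.03 * 182.75862069 * 3628.915
dP = 19896.5 Pa


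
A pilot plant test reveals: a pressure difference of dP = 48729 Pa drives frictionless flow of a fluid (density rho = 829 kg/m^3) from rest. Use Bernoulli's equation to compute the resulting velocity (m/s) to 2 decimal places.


v = sqrt(2*dP/rho)
v = sqrt(2*48729/829)
v = sqrt(117.560917)
v = 10.84 m/s


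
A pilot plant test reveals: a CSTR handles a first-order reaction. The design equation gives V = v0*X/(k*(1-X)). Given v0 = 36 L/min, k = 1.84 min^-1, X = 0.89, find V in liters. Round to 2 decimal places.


V = v0 * X / (k * (1 - X))
V = 36 * 0.89 / (1.84 * (1 - 0.89))
V = 32.04 / (1.84 * 0.11)
V = 32.04 / 0.2024
V = 158.30 L


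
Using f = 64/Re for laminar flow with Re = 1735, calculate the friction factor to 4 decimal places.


f = 64 / Re
f = 64 / 1735
f = 0.0369


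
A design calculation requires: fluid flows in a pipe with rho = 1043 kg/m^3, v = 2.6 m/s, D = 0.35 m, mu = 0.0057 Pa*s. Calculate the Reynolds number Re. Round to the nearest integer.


Re = rho * v * D / mu
Re = 1043 * 2.6 * 0.35 / 0.0057
Re = 949.13 / 0.0057
Re = 166514


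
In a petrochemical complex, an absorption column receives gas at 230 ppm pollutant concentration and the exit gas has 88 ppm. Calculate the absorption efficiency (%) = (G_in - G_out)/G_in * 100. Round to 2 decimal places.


Efficiency = (G_in - G_out) / G_in * 100%
Efficiency = (230 - 88) / 230 * 100
Efficiency = 142 / 230 * 100
Efficiency = 61.74%


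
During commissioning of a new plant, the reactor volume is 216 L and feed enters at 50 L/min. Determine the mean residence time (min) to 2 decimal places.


tau = V / v0
tau = 216 / 50
tau = 4.32 min


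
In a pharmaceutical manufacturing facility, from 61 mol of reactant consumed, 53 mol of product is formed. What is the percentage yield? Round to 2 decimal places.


Yield = (moles product / moles consumed) * 100%
Yield = (53 / 61) * 100
Yield = 0.8689 * 100
Yield = 86.89%


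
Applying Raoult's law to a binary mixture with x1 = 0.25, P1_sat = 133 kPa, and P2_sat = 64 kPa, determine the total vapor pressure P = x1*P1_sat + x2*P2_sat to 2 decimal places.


P = x1*P1_sat + x2*P2_sat
x2 = 1 - x1 = 1 - 0.25 = 0.75
P = 0.25*133 + 0.75*64
P = 33.25 + 48.0
P = 81.25 kPa


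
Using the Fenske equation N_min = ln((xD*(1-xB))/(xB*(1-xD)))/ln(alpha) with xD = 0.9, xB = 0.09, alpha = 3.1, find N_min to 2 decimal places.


N_min = ln((xD*(1-xB))/(xB*(1-xD))) / ln(alpha)
Numerator inside ln: 0.819 / 0.009 = 91.0
ln(91.0) = 4.51086
ln(alpha) = ln(3.1) = 1.131402
N_min = 4.51086 / 1.131402 = 3.99


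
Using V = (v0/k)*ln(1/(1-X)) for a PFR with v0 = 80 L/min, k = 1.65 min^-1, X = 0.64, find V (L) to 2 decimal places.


V = (v0/k) * ln(1/(1-X))
V = (80/1.65) * ln(1/(1-0.64))
V = 48.484848 * ln(2.777778)
V = 48.484848 * 1.021651
V = 49.53 L


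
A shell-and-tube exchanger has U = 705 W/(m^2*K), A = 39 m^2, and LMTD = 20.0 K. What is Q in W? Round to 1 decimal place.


Q = U * A * LMTD
Q = 705 * 39 * 20.0
Q = 549900.0 W


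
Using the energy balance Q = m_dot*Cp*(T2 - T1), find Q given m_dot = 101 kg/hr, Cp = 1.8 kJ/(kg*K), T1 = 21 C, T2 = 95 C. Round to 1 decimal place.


Q = m_dot * Cp * (T2 - T1)
Q = 101 * 1.8 * (95 - 21)
Q = 101 * 1.8 * 74
Q = 13453.2 kJ/hr


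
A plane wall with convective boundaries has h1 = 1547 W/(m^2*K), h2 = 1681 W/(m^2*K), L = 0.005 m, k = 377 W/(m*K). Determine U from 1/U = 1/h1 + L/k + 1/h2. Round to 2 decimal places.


1/U = 1/h1 + L/k + 1/h2
1/U = 1/1547 + 0.005/377 + 1/1681
1/U = 0.0006464124 + 1.32626e-05 + 0.000594884
1/U = 0.001254559
U = 797.09 W/(m^2*K)


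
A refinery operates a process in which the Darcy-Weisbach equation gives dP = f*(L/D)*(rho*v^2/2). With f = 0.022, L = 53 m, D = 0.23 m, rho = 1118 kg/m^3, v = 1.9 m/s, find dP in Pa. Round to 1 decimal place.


dP = f * (L/D) * (rho*v^2/2)
dP = 0.022 * (53/0.23) * (1118*1.9^2/2)
L/D = 230.43478261
rho*v^2/2 = 1118*3.61/2 = 2017.99
dP = 0.022 * 230.43478261 * 2017.99
dP = 10230.3 Pa


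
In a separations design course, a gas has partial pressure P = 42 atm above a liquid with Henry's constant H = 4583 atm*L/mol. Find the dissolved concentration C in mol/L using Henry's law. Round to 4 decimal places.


C = P / H
C = 42 / 4583
C = 0.0092 mol/L


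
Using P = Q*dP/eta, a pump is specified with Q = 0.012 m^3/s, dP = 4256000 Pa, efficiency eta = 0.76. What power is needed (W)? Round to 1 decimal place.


P = Q * dP / eta
P = 0.012 * 4256000 / 0.76
P = 51072.0 / 0.76
P = 67200.0 W


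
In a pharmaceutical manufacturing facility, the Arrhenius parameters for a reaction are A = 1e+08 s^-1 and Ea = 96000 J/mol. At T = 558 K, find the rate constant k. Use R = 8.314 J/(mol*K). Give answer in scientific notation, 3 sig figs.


k = A * exp(-Ea/(R*T))
k = 1e+08 * exp(-96000 / (8.314 * 558))
k = 1e+08 * exp(-20.693169)
k = 1.03e-01


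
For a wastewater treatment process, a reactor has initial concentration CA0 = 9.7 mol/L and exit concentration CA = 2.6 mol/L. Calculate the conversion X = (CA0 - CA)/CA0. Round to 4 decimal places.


X = (CA0 - CA) / CA0
X = (9.7 - 2.6) / 9.7
X = 7.1 / 9.7
X = 0.7320


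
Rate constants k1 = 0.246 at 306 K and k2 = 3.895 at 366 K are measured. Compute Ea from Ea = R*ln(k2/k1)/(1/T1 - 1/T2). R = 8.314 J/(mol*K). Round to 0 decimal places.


Ea = R * ln(k2/k1) / (1/T1 - 1/T2)
ln(k2/k1) = ln(3.895/0.246) = 2.7621174
1/T1 - 1/T2 = 1/306 - 1/366 = 0.000535733419
Ea = 8.314 * 2.7621174 / 0.000535733419
Ea = 42865 J/mol


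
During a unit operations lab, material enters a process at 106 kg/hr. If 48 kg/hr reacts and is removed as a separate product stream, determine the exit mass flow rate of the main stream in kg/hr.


Steady-state mass balance on the main outlet: F_out = F_in - F_removed
F_out = 106 - 48
F_out = 58 kg/hr


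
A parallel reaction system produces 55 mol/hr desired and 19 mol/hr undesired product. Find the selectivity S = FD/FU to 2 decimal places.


S = desired product rate / undesired product rate
S = 55 / 19
S = 2.89


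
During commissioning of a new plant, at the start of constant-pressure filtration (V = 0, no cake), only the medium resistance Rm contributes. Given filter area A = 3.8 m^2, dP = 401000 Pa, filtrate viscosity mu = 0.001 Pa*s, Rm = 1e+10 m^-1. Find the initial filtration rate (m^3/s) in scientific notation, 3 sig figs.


rate = A * dP / (mu * Rm)
rate = 3.8 * 401000 / (0.001 * 1e+10)
rate = 1523800.0 / 1.000e+07
rate = 1.52e-01 m^3/s


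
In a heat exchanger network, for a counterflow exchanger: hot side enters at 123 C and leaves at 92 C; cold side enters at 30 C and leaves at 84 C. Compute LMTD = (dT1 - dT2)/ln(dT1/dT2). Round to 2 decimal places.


dT1 = Th_in - Tc_out = 123 - 84 = 39
dT2 = Th_out - Tc_in = 92 - 30 = 62
LMTD = (dT1 - dT2) / ln(dT1/dT2)
LMTD = (39 - 62) / ln(39/62)
LMTD = 49.61 K


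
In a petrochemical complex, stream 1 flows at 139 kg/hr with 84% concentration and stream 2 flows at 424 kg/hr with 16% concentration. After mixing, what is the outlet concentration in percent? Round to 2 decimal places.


Mass balance on solute: F1*x1 + F2*x2 = F3*x3
F3 = F1 + F2 = 139 + 424 = 563 kg/hr
x3 = (F1*x1 + F2*x2)/F3
x3 = (139*0.84 + 424*0.16) / 563
x3 = 32.79%


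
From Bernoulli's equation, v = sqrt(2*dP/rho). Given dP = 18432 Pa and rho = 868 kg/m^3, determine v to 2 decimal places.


v = sqrt(2*dP/rho)
v = sqrt(2*18432/868)
v = sqrt(42.470046)
v = 6.52 m/s


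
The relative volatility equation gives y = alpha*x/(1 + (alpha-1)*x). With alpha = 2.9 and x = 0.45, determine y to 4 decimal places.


y = alpha*x / (1 + (alpha-1)*x)
y = 2.9*0.45 / (1 + (2.9-1)*0.45)
y = 1.305 / (1 + 0.855)
y = 1.305 / 1.855
y = 0.7035


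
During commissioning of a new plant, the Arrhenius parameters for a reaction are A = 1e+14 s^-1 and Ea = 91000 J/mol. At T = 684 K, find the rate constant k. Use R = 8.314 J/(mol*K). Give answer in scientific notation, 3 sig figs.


k = A * exp(-Ea/(R*T))
k = 1e+14 * exp(-91000 / (8.314 * 684))
k = 1e+14 * exp(-16.002037)
k = 1.12e+07


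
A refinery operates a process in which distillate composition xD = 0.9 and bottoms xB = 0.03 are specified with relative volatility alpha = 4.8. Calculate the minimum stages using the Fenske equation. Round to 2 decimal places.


N_min = ln((xD*(1-xB))/(xB*(1-xD))) / ln(alpha)
Numerator inside ln: 0.873 / 0.003 = 291.0
ln(291.0) = 5.673323
ln(alpha) = ln(4.8) = 1.568616
N_min = 5.673323 / 1.568616 = 3.62


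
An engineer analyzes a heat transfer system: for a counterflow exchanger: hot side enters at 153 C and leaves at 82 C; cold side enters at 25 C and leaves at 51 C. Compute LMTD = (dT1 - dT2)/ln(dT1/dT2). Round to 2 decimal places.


dT1 = Th_in - Tc_out = 153 - 51 = 102
dT2 = Th_out - Tc_in = 82 - 25 = 57
LMTD = (dT1 - dT2) / ln(dT1/dT2)
LMTD = (102 - 57) / ln(102/57)
LMTD = 77.33 K


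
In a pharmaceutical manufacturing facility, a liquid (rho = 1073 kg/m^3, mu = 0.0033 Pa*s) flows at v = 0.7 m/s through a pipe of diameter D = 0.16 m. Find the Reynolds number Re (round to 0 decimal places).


Re = rho * v * D / mu
Re = 1073 * 0.7 * 0.16 / 0.0033
Re = 120.176 / 0.0033
Re = 36417


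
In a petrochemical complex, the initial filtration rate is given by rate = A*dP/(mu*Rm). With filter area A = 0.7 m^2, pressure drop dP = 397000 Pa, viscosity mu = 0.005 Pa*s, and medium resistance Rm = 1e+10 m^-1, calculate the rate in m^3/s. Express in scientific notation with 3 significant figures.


rate = A * dP / (mu * Rm)
rate = 0.7 * 397000 / (0.005 * 1e+10)
rate = 277900.0 / 5.000e+07
rate = 5.56e-03 m^3/s


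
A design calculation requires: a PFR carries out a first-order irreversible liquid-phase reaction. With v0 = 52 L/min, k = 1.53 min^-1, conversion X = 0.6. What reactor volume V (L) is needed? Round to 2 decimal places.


V = (v0/k) * ln(1/(1-X))
V = (52/1.53) * ln(1/(1-0.6))
V = 33.986928 * ln(2.5)
V = 33.986928 * 0.916291
V = 31.14 L


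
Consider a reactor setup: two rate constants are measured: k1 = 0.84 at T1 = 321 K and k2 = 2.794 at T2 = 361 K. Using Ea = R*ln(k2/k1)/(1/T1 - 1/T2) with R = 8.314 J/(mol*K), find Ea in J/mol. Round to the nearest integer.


Ea = R * ln(k2/k1) / (1/T1 - 1/T2)
ln(k2/k1) = ln(2.794/0.84) = 1.2018276
1/T1 - 1/T2 = 1/321 - 1/361 = 0.000345181695
Ea = 8.314 * 1.2018276 / 0.000345181695
Ea = 28947 J/mol


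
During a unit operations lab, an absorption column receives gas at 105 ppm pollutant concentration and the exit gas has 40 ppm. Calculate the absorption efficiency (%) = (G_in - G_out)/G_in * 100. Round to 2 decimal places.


Efficiency = (G_in - G_out) / G_in * 100%
Efficiency = (105 - 40) / 105 * 100
Efficiency = 65 / 105 * 100
Efficiency = 61.90%


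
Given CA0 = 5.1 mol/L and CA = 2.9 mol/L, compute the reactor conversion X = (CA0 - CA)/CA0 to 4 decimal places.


X = (CA0 - CA) / CA0
X = (5.1 - 2.9) / 5.1
X = 2.2 / 5.1
X = 0.4314


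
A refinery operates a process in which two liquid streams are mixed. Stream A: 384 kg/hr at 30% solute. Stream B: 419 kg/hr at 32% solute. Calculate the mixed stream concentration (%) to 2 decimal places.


Mass balance on solute: F1*x1 + F2*x2 = F3*x3
F3 = F1 + F2 = 384 + 419 = 803 kg/hr
x3 = (F1*x1 + F2*x2)/F3
x3 = (384*0.3 + 419*0.32) / 803
x3 = 31.04%


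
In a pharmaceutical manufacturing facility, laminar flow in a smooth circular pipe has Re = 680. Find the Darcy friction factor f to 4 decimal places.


f = 64 / Re
f = 64 / 680
f = 0.0941


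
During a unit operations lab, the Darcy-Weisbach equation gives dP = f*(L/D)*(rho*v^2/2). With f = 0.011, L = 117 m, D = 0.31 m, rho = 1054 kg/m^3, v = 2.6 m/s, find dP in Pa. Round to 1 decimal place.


dP = f * (L/D) * (rho*v^2/2)
dP = 0.011 * (117/0.31) * (1054*2.6^2/2)
L/D = 377.41935484
rho*v^2/2 = 1054*6.76/2 = 3562.52
dP = 0.011 * 377.41935484 * 3562.52
dP = 14790.2 Pa


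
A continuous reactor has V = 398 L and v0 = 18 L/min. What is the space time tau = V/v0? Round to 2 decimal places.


tau = V / v0
tau = 398 / 18
tau = 22.11 min


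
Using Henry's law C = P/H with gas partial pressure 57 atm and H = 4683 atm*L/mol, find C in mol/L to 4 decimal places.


C = P / H
C = 57 / 4683
C = 0.0122 mol/L


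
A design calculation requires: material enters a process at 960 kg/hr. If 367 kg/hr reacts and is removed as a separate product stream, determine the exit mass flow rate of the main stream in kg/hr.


Steady-state mass balance on the main outlet: F_out = F_in - F_removed
F_out = 960 - 367
F_out = 593 kg/hr


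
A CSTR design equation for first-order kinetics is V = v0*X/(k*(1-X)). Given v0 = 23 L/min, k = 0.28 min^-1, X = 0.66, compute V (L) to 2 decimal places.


V = v0 * X / (k * (1 - X))
V = 23 * 0.66 / (0.28 * (1 - 0.66))
V = 15.18 / (0.28 * 0.34)
V = 15.18 / 0.0952
V = 159.45 L


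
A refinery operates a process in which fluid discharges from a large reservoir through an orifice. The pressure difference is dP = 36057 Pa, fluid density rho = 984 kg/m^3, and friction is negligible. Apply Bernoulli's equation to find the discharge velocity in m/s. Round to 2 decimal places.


v = sqrt(2*dP/rho)
v = sqrt(2*36057/984)
v = sqrt(73.286585)
v = 8.56 m/s


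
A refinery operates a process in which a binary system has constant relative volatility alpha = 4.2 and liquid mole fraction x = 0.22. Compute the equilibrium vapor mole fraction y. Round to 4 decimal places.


y = alpha*x / (1 + (alpha-1)*x)
y = 4.2*0.22 / (1 + (4.2-1)*0.22)
y = 0.924 / (1 + 0.704)
y = 0.924 / 1.704
y = 0.5423


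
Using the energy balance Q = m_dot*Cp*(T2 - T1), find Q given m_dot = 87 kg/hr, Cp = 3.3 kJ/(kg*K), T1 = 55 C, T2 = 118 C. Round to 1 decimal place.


Q = m_dot * Cp * (T2 - T1)
Q = 87 * 3.3 * (118 - 55)
Q = 87 * 3.3 * 63
Q = 18087.3 kJ/hr


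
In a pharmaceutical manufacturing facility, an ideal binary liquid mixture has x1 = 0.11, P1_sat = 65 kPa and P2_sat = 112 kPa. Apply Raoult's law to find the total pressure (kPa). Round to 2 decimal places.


P = x1*P1_sat + x2*P2_sat
x2 = 1 - x1 = 1 - 0.11 = 0.89
P = 0.11*65 + 0.89*112
P = 7.15 + 99.68
P = 106.83 kPa


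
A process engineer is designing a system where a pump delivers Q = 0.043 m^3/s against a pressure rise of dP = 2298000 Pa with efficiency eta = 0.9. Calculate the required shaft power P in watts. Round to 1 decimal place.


P = Q * dP / eta
P = 0.043 * 2298000 / 0.9
P = 98814.0 / 0.9
P = 109793.3 W


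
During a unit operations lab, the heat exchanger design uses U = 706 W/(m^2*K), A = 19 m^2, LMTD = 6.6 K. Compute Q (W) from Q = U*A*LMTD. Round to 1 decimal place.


Q = U * A * LMTD
Q = 706 * 19 * 6.6
Q = 88532.4 W


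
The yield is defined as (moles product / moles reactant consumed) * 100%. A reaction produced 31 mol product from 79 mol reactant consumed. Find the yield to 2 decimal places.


Yield = (moles product / moles consumed) * 100%
Yield = (31 / 79) * 100
Yield = 0.3924 * 100
Yield = 39.24%


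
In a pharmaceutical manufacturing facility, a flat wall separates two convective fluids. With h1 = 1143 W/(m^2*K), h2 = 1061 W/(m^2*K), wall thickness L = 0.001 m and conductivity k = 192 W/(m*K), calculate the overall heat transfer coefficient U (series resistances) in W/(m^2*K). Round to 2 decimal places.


1/U = 1/h1 + L/k + 1/h2
1/U = 1/1143 + 0.001/192 + 1/1061
1/U = 0.0008748906 + 5.2083e-06 + 0.0009425071
1/U = 0.001822606
U = 548.66 W/(m^2*K)


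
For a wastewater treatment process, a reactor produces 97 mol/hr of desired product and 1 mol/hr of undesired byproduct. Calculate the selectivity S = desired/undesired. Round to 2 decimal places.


S = desired product rate / undesired product rate
S = 97 / 1
S = 97.00


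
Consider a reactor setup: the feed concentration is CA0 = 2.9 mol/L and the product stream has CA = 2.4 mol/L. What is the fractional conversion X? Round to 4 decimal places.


X = (CA0 - CA) / CA0
X = (2.9 - 2.4) / 2.9
X = 0.5 / 2.9
X = 0.1724


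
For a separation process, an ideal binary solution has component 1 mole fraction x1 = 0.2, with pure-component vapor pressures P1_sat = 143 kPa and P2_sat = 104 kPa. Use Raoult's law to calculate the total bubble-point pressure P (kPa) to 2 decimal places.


P = x1*P1_sat + x2*P2_sat
x2 = 1 - x1 = 1 - 0.2 = 0.8
P = 0.2*143 + 0.8*104
P = 28.6 + 83.2
P = 111.80 kPa


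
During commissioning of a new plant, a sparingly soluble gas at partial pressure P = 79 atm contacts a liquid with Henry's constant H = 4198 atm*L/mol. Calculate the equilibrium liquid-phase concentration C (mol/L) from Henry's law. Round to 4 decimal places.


C = P / H
C = 79 / 4198
C = 0.0188 mol/L


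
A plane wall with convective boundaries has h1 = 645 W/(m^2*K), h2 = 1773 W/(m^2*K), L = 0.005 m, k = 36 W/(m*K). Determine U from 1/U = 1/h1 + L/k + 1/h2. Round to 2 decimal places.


1/U = 1/h1 + L/k + 1/h2
1/U = 1/645 + 0.005/36 + 1/1773
1/U = 0.0015503876 + 0.0001388889 + 0.0005640158
1/U = 0.0022532923
U = 443.80 W/(m^2*K)


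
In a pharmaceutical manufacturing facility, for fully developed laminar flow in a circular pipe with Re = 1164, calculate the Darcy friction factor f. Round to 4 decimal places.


f = 64 / Re
f = 64 / 1164
f = 0.0550


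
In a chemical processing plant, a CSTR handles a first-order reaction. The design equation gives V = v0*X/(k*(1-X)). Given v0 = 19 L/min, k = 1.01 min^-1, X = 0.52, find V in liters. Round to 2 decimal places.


V = v0 * X / (k * (1 - X))
V = 19 * 0.52 / (1.01 * (1 - 0.52))
V = 9.88 / (1.01 * 0.48)
V = 9.88 / 0.4848
V = 20.38 L


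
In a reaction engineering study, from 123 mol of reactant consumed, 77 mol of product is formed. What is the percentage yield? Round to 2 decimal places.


Yield = (moles product / moles consumed) * 100%
Yield = (77 / 123) * 100
Yield = 0.626 * 100
Yield = 62.60%


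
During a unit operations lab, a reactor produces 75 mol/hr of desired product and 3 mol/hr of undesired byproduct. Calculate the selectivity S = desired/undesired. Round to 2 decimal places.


S = desired product rate / undesired product rate
S = 75 / 3
S = 25.00


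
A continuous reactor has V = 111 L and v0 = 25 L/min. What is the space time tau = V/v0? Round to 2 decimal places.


tau = V / v0
tau = 111 / 25
tau = 4.44 min


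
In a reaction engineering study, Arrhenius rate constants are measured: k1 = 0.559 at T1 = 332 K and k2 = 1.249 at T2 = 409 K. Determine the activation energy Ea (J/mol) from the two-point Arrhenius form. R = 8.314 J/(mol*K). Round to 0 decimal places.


Ea = R * ln(k2/k1) / (1/T1 - 1/T2)
ln(k2/k1) = ln(1.249/0.559) = 0.803949
1/T1 - 1/T2 = 1/332 - 1/409 = 0.000567060418
Ea = 8.314 * 0.803949 / 0.000567060418
Ea = 11787 J/mol


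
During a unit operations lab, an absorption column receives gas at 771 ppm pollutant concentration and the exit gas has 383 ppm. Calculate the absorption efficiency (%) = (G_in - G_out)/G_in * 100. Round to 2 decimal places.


Efficiency = (G_in - G_out) / G_in * 100%
Efficiency = (771 - 383) / 771 * 100
Efficiency = 388 / 771 * 100
Efficiency = 50.32%


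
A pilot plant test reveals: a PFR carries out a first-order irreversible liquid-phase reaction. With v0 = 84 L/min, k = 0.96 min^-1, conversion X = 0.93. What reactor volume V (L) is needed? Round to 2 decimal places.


V = (v0/k) * ln(1/(1-X))
V = (84/0.96) * ln(1/(1-0.93))
V = 87.5 * ln(14.285714)
V = 87.5 * 2.65926
V = 232.69 L


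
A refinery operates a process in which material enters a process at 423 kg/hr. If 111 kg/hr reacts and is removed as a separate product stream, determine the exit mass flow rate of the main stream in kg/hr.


Steady-state mass balance on the main outlet: F_out = F_in - F_removed
F_out = 423 - 111
F_out = 312 kg/hr


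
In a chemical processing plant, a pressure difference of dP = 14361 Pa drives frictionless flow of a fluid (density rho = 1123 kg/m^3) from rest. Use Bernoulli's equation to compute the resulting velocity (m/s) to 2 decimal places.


v = sqrt(2*dP/rho)
v = sqrt(2*14361/1123)
v = sqrt(25.576135)
v = 5.06 m/s


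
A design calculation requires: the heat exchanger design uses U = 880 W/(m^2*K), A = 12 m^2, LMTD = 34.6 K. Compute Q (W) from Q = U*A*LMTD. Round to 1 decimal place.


Q = U * A * LMTD
Q = 880 * 12 * 34.6
Q = 365376.0 W


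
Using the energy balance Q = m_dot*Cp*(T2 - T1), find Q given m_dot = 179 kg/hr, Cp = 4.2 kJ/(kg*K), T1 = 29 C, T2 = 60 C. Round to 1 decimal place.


Q = m_dot * Cp * (T2 - T1)
Q = 179 * 4.2 * (60 - 29)
Q = 179 * 4.2 * 31
Q = 23305.8 kJ/hr


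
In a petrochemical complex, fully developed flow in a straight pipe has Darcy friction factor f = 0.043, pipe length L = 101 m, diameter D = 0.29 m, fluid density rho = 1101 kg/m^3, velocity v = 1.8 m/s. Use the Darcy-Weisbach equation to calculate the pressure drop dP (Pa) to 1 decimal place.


dP = f * (L/D) * (rho*v^2/2)
dP = 0.043 * (101/0.29) * (1101*1.8^2/2)
L/D = 348.27586207
rho*v^2/2 = 1101*3.24/2 = 1783.62
dP = 0.043 * 348.27586207 * 1783.62
dP = 26711.2 Pa


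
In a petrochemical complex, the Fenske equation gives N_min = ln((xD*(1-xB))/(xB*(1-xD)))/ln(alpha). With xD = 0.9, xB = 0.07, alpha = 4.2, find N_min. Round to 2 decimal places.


N_min = ln((xD*(1-xB))/(xB*(1-xD))) / ln(alpha)
Numerator inside ln: 0.837 / 0.007 = 119.571429
ln(119.571429) = 4.783914
ln(alpha) = ln(4.2) = 1.435085
N_min = 4.783914 / 1.435085 = 3.33


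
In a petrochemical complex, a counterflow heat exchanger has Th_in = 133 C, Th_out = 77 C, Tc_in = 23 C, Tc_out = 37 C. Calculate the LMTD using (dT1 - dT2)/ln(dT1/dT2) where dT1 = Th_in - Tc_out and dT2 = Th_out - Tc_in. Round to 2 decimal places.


dT1 = Th_in - Tc_out = 133 - 37 = 96
dT2 = Th_out - Tc_in = 77 - 23 = 54
LMTD = (dT1 - dT2) / ln(dT1/dT2)
LMTD = (96 - 54) / ln(96/54)
LMTD = 73.00 K


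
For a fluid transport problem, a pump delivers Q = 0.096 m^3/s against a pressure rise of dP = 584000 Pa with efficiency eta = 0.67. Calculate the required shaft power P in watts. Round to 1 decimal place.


P = Q * dP / eta
P = 0.096 * 584000 / 0.67
P = 56064.0 / 0.67
P = 83677.6 W


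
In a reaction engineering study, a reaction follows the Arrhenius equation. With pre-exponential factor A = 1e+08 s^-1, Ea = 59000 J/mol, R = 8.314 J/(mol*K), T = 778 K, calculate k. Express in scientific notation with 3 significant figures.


k = A * exp(-Ea/(R*T))
k = 1e+08 * exp(-59000 / (8.314 * 778))
k = 1e+08 * exp(-9.121419)
k = 1.09e+04


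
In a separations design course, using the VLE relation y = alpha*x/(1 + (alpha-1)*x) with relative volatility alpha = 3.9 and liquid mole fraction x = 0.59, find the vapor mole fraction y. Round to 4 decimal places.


y = alpha*x / (1 + (alpha-1)*x)
y = 3.9*0.59 / (1 + (3.9-1)*0.59)
y = 2.301 / (1 + 1.711)
y = 2.301 / 2.711
y = 0.8488


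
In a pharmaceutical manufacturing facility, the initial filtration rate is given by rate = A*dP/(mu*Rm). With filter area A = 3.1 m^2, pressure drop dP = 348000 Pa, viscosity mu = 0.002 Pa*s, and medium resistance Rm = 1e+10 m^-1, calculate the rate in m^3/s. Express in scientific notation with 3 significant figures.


rate = A * dP / (mu * Rm)
rate = 3.1 * 348000 / (0.002 * 1e+10)
rate = 1078800.0 / 2.000e+07
rate = 5.39e-02 m^3/s


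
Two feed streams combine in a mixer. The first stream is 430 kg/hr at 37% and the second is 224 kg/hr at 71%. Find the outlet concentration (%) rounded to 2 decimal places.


Mass balance on solute: F1*x1 + F2*x2 = F3*x3
F3 = F1 + F2 = 430 + 224 = 654 kg/hr
x3 = (F1*x1 + F2*x2)/F3
x3 = (430*0.37 + 224*0.71) / 654
x3 = 48.65%


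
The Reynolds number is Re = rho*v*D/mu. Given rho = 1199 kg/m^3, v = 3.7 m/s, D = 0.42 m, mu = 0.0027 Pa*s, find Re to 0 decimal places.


Re = rho * v * D / mu
Re = 1199 * 3.7 * 0.42 / 0.0027
Re = 1863.246 / 0.0027
Re = 690091


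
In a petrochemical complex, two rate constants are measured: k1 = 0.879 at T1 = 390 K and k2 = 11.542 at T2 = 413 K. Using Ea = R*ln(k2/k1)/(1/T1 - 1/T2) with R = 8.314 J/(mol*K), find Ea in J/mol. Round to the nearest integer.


Ea = R * ln(k2/k1) / (1/T1 - 1/T2)
ln(k2/k1) = ln(11.542/0.879) = 2.5749629
1/T1 - 1/T2 = 1/390 - 1/413 = 0.000142795058
Ea = 8.314 * 2.5749629 / 0.000142795058
Ea = 149923 J/mol


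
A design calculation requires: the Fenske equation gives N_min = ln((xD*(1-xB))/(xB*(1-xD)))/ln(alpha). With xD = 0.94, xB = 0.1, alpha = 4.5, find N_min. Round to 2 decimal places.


N_min = ln((xD*(1-xB))/(xB*(1-xD))) / ln(alpha)
Numerator inside ln: 0.846 / 0.006 = 141.0
ln(141.0) = 4.94876
ln(alpha) = ln(4.5) = 1.504077
N_min = 4.94876 / 1.504077 = 3.29


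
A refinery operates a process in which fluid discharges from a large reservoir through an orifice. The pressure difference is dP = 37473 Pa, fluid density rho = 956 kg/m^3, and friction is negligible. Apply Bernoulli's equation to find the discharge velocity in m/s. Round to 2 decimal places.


v = sqrt(2*dP/rho)
v = sqrt(2*37473/956)
v = sqrt(78.395397)
v = 8.85 m/s


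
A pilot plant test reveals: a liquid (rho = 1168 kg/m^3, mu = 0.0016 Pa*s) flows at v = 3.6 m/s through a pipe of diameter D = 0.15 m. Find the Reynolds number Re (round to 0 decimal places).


Re = rho * v * D / mu
Re = 1168 * 3.6 * 0.15 / 0.0016
Re = 630.72 / 0.0016
Re = 394200


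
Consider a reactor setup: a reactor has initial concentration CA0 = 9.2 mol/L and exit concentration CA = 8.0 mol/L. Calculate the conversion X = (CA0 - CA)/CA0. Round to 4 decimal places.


X = (CA0 - CA) / CA0
X = (9.2 - 8.0) / 9.2
X = 1.2 / 9.2
X = 0.1304


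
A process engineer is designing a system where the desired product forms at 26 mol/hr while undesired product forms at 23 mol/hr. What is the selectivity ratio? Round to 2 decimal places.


S = desired product rate / undesired product rate
S = 26 / 23
S = 1.13
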